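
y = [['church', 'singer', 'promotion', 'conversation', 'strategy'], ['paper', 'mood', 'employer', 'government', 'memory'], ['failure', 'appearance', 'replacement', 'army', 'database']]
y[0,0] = 'church'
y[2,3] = 'army'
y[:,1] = ['singer', 'mood', 'appearance']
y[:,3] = ['conversation', 'government', 'army']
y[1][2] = 'employer'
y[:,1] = ['singer', 'mood', 'appearance']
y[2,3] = 'army'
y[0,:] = ['church', 'singer', 'promotion', 'conversation', 'strategy']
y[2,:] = ['failure', 'appearance', 'replacement', 'army', 'database']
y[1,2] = 'employer'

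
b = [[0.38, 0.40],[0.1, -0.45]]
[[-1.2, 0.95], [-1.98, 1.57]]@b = [[-0.36,  -0.91], [-0.60,  -1.5]]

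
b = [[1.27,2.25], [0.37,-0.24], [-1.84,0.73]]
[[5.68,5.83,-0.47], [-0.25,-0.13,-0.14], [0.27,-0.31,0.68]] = b@[[0.70, 0.98, -0.37], [2.13, 2.04, 0.0]]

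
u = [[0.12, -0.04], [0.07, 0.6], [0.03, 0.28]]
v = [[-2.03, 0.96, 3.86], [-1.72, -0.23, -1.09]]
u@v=[[-0.17, 0.12, 0.51], [-1.17, -0.07, -0.38], [-0.54, -0.04, -0.19]]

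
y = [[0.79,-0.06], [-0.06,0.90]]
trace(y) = 1.69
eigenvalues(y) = [0.76, 0.93]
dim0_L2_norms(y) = [0.79, 0.9]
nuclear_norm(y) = 1.69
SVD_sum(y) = [[0.15, -0.34], [-0.34, 0.78]] + [[0.64, 0.28], [0.28, 0.12]]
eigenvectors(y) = [[-0.92, 0.4], [-0.4, -0.92]]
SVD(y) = [[-0.4, 0.92], [0.92, 0.4]] @ diag([0.9263941029804985, 0.7636058970195014]) @ [[-0.40, 0.92], [0.92, 0.4]]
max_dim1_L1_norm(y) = 0.96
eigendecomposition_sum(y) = [[0.64, 0.28], [0.28, 0.12]] + [[0.15, -0.34], [-0.34, 0.78]]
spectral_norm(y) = 0.93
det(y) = 0.71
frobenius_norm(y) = 1.20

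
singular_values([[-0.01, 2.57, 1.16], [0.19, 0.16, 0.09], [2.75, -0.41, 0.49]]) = [2.91, 2.74, 0.03]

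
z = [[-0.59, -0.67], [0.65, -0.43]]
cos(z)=[[1.02, -0.35], [0.34, 1.11]]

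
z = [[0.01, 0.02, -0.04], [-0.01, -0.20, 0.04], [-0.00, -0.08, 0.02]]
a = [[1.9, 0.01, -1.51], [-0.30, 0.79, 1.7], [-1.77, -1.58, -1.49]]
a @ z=[[0.02, 0.16, -0.11], [-0.01, -0.30, 0.08], [-0.00, 0.40, -0.02]]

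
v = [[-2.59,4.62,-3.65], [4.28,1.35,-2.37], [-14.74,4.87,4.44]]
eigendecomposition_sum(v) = [[-5.96, 3.58, -1.08], [0.84, -0.51, 0.15], [-7.5, 4.49, -1.36]] + [[3.61, 0.36, -2.83], [3.95, 0.39, -3.1], [-6.87, -0.68, 5.39]] + [[-0.24,0.68,0.27], [-0.51,1.46,0.57], [-0.37,1.06,0.41]]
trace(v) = 3.20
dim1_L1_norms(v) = [10.86, 8.0, 24.05]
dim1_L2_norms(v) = [6.43, 5.08, 16.15]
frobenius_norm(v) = 18.11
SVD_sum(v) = [[-2.64, 0.87, 0.71],[3.79, -1.24, -1.02],[-14.85, 4.88, 4.01]] + [[0.23, 4.04, -4.06], [0.11, 1.98, -1.98], [-0.01, -0.22, 0.22]] + [[-0.18, -0.29, -0.30], [0.38, 0.62, 0.64], [0.13, 0.21, 0.22]]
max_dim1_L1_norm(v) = 24.05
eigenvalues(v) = [-7.83, 9.4, 1.64]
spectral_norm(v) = 16.90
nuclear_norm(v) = 24.41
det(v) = -120.53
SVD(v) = [[-0.17,-0.9,-0.41],  [0.24,-0.44,0.87],  [-0.95,0.05,0.29]] @ diag([16.903429451729842, 6.392234528259646, 1.1154866678348017]) @ [[0.92,  -0.30,  -0.25],[-0.04,  -0.70,  0.71],[0.39,  0.64,  0.66]]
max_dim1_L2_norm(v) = 16.15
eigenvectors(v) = [[-0.62, 0.41, 0.35], [0.09, 0.45, 0.76], [-0.78, -0.79, 0.55]]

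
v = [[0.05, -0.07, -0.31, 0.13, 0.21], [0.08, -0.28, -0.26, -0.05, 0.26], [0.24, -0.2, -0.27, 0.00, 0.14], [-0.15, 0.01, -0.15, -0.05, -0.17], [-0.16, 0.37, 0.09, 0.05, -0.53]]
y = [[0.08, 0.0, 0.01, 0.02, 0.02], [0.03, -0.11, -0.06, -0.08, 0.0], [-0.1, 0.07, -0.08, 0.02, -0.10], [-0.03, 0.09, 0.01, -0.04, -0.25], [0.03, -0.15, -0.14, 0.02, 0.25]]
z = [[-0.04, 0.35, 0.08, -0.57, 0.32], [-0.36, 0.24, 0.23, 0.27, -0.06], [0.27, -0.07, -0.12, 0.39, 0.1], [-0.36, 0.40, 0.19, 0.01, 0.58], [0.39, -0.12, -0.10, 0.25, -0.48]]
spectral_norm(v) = 0.94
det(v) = -0.00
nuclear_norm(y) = 0.81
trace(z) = -0.39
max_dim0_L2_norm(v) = 0.66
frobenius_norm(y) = 0.49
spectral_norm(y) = 0.43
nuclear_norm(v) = 1.72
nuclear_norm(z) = 2.67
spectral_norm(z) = 1.21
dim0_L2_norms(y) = [0.14, 0.22, 0.17, 0.1, 0.37]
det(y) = 0.00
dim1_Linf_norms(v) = [0.31, 0.28, 0.27, 0.17, 0.53]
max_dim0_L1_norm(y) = 0.62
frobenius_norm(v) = 1.05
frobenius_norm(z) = 1.50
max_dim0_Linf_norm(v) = 0.53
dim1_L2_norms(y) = [0.09, 0.15, 0.18, 0.27, 0.33]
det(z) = 0.00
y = z @ v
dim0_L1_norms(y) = [0.27, 0.42, 0.3, 0.18, 0.62]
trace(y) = 0.10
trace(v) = -1.08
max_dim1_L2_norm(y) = 0.33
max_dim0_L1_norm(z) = 1.54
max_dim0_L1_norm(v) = 1.31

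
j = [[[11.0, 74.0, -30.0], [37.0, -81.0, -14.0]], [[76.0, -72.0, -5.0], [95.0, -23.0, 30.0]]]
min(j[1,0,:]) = -72.0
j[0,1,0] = 37.0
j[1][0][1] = -72.0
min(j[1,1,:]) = -23.0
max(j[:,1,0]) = 95.0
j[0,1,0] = 37.0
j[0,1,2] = -14.0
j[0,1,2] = -14.0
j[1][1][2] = 30.0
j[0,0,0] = 11.0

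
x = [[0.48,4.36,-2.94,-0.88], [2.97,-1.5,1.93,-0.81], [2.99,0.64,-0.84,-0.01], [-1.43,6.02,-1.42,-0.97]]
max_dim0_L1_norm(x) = 12.52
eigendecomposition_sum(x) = [[(0.9-0.21j), (0.51+0.06j), (-0.33+0.34j), (-0.39+0.24j)], [1.05-0.82j, 0.70-0.23j, -0.22+0.64j, (-0.35+0.55j)], [(0.98-1j), 0.69-0.33j, (-0.14+0.7j), -0.29+0.62j], [(0.7-1.69j), (0.68-0.74j), (0.18+0.91j), (-0.05+0.9j)]] + [[(0.9+0.21j), (0.51-0.06j), -0.33-0.34j, (-0.39-0.24j)], [1.05+0.82j, (0.7+0.23j), (-0.22-0.64j), (-0.35-0.55j)], [0.98+1.00j, 0.69+0.33j, -0.14-0.70j, -0.29-0.62j], [(0.7+1.69j), (0.68+0.74j), 0.18-0.91j, -0.05-0.90j]] + [[-0.66+0.26j, 1.67+0.79j, -1.14-1.36j, -0.05+0.39j], [0.44-0.35j, -1.45-0.20j, (1.18+0.76j), (-0.05-0.31j)], [(0.52+0.3j), -0.37-1.51j, -0.28+1.47j, 0.29-0.17j], [(-1.41-0.11j), (2.33+2.85j), (-0.89-3.43j), (-0.43+0.66j)]] + [[-0.66-0.26j, (1.67-0.79j), (-1.14+1.36j), -0.05-0.39j], [(0.44+0.35j), (-1.45+0.2j), (1.18-0.76j), (-0.05+0.31j)], [0.52-0.30j, -0.37+1.51j, (-0.28-1.47j), (0.29+0.17j)], [-1.41+0.11j, 2.33-2.85j, (-0.89+3.43j), (-0.43-0.66j)]]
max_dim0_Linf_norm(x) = 6.02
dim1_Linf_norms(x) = [4.36, 2.97, 2.99, 6.02]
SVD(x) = [[0.6, 0.33, -0.39, -0.62], [-0.3, 0.62, 0.63, -0.35], [0.04, 0.71, -0.32, 0.63], [0.74, -0.06, 0.59, 0.32]] @ diag([8.493357252123827, 4.3227414300938705, 2.0655819715822537, 0.563968292566099]) @ [[-0.18, 0.89, -0.40, -0.12], [0.97, 0.14, -0.07, -0.17], [-0.05, 0.34, 0.87, -0.36], [0.14, 0.28, 0.28, 0.91]]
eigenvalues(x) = [(1.41+1.16j), (1.41-1.16j), (-2.83+2.19j), (-2.83-2.19j)]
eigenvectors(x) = [[0.19+0.27j, 0.19-0.27j, -0.36+0.17j, (-0.36-0.17j)], [(0.41+0.23j), (0.41-0.23j), 0.23-0.21j, (0.23+0.21j)], [0.46+0.19j, (0.46-0.19j), (0.3+0.14j), 0.30-0.14j], [0.65+0.00j, (0.65-0j), -0.79+0.00j, -0.79-0.00j]]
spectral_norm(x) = 8.49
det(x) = 42.77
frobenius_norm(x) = 9.77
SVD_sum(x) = [[-0.92,4.52,-2.05,-0.60],  [0.46,-2.27,1.03,0.3],  [-0.07,0.33,-0.15,-0.04],  [-1.14,5.6,-2.54,-0.74]] + [[1.41, 0.21, -0.10, -0.25], [2.6, 0.38, -0.18, -0.46], [2.97, 0.44, -0.21, -0.53], [-0.25, -0.04, 0.02, 0.04]] + [[0.04, -0.27, -0.69, 0.29], [-0.07, 0.44, 1.14, -0.47], [0.03, -0.22, -0.58, 0.24], [-0.06, 0.41, 1.05, -0.43]] + [[-0.05, -0.10, -0.10, -0.32], [-0.03, -0.05, -0.05, -0.18], [0.05, 0.10, 0.1, 0.32], [0.03, 0.05, 0.05, 0.16]]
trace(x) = -2.83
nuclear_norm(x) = 15.45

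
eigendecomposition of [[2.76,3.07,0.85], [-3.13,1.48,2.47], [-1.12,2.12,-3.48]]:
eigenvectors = [[(0.7+0j), (0.7-0j), 0.05+0.00j], [-0.04+0.67j, (-0.04-0.67j), -0.37+0.00j], [(-0.01+0.24j), (-0.01-0.24j), (0.93+0j)]]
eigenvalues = [(2.57+3.24j), (2.57-3.24j), (-4.37+0j)]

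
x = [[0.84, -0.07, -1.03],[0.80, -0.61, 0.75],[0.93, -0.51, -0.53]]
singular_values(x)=[1.75, 1.29, 0.16]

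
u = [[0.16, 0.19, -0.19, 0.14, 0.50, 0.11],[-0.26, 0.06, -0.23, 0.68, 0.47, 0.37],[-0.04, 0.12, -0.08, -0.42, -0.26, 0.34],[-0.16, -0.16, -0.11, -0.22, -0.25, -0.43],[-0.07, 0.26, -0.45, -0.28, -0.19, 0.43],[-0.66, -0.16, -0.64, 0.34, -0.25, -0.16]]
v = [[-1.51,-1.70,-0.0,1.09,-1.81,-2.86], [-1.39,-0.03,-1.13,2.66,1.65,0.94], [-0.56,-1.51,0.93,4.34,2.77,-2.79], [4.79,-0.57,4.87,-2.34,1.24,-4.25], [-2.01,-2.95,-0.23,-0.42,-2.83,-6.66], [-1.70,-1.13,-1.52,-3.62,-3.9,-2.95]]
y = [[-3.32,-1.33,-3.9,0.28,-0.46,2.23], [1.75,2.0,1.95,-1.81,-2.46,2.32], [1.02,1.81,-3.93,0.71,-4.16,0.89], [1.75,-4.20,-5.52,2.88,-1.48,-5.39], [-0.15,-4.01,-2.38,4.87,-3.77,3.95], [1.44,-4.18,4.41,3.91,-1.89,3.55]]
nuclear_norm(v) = 28.29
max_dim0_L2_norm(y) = 9.49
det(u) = 0.00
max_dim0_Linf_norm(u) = 0.68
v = y @ u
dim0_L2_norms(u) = [0.75, 0.42, 0.85, 0.95, 0.84, 0.81]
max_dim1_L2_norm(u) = 1.04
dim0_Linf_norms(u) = [0.66, 0.26, 0.64, 0.68, 0.5, 0.43]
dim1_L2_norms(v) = [4.22, 3.73, 6.14, 8.49, 8.08, 6.6]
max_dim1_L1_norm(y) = 21.22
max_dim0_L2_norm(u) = 0.95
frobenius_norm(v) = 15.82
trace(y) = -2.59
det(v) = -0.17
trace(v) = -8.73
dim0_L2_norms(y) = [4.5, 7.76, 9.49, 7.15, 6.6, 8.27]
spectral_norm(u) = 1.22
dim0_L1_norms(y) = [9.43, 17.53, 22.09, 14.46, 14.22, 18.33]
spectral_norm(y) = 11.84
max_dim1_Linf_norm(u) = 0.68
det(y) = -1926.51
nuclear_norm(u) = 3.75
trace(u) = -0.43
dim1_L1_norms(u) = [1.29, 2.07, 1.26, 1.33, 1.68, 2.21]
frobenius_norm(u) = 1.93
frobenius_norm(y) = 18.27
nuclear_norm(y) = 36.78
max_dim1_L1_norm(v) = 18.06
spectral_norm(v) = 10.87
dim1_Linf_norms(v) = [2.86, 2.66, 4.34, 4.87, 6.66, 3.9]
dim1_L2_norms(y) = [5.77, 5.06, 6.19, 9.52, 8.68, 8.39]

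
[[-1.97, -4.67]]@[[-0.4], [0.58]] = [[-1.92]]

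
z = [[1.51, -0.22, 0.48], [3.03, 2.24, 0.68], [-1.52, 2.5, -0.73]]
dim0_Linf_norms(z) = [3.03, 2.5, 0.73]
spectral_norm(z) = 4.02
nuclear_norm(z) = 7.21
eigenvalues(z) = [2.9, 0.17, -0.05]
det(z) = -0.03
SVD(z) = [[-0.32, 0.29, 0.90], [-0.94, -0.18, -0.28], [0.08, -0.94, 0.33]] @ diag([4.017285615349907, 3.1897511589235186, 0.0019567444376305055]) @ [[-0.86,-0.46,-0.21], [0.41,-0.88,0.22], [0.29,-0.10,-0.95]]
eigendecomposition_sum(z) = [[0.25, 0.14, 0.06], [3.59, 2.08, 0.86], [2.37, 1.37, 0.57]] + [[1.01, -0.28, 0.32], [-0.48, 0.13, -0.15], [-3.03, 0.85, -0.97]] + [[0.25,-0.08,0.10], [-0.08,0.03,-0.03], [-0.85,0.28,-0.33]]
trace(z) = 3.02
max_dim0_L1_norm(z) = 6.06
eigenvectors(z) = [[0.06,  0.31,  -0.28],[0.83,  -0.15,  0.09],[0.55,  -0.94,  0.96]]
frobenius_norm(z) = 5.13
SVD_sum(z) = [[1.13, 0.60, 0.28], [3.27, 1.73, 0.81], [-0.28, -0.15, -0.07]] + [[0.38, -0.82, 0.20], [-0.24, 0.51, -0.13], [-1.24, 2.65, -0.66]] + [[0.0,-0.00,-0.0], [-0.00,0.0,0.00], [0.00,-0.00,-0.00]]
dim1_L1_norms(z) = [2.21, 5.95, 4.75]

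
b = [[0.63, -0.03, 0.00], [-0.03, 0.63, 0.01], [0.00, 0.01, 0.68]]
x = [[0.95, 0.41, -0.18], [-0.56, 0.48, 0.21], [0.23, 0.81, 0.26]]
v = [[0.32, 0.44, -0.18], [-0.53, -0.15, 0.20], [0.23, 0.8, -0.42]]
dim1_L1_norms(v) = [0.94, 0.88, 1.45]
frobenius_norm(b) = 1.12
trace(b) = 1.94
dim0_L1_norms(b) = [0.66, 0.67, 0.69]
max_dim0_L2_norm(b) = 0.68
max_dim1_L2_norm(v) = 0.93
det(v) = -0.04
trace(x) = 1.69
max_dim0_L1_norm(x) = 1.74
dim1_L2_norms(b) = [0.63, 0.63, 0.68]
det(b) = 0.27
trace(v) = -0.25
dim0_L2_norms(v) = [0.66, 0.93, 0.5]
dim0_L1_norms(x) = [1.74, 1.7, 0.65]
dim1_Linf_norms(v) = [0.44, 0.53, 0.8]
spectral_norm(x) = 1.22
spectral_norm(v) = 1.16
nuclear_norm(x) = 2.32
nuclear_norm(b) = 1.94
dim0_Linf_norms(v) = [0.53, 0.8, 0.42]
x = b + v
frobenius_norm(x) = 1.57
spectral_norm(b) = 0.68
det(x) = 0.14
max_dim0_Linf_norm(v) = 0.8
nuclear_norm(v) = 1.67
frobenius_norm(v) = 1.24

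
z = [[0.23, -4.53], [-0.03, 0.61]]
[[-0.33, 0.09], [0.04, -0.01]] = z@[[-0.07, -0.02], [0.07, -0.02]]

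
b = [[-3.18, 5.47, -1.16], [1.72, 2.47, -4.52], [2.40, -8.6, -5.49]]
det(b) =183.083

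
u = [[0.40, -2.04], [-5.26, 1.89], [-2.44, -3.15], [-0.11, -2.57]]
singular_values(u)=[5.88, 4.85]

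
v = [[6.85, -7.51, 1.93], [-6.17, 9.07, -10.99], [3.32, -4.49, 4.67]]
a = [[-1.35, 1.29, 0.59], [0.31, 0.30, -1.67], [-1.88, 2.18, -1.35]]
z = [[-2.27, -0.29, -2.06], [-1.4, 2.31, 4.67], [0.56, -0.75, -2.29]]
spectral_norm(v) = 19.35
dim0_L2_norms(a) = [2.34, 2.55, 2.23]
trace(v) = 20.59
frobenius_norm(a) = 4.11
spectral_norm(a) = 3.57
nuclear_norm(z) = 9.09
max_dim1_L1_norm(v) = 26.23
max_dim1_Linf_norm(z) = 4.67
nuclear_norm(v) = 24.57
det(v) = 5.10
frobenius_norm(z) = 6.69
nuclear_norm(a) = 5.74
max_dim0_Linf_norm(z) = 4.67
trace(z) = -2.25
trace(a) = -2.40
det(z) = 4.73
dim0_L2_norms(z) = [2.73, 2.45, 5.59]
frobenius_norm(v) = 20.03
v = z @ a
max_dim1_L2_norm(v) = 15.53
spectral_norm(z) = 6.12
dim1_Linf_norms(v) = [7.51, 10.99, 4.67]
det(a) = 0.95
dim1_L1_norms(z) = [4.62, 8.38, 3.6]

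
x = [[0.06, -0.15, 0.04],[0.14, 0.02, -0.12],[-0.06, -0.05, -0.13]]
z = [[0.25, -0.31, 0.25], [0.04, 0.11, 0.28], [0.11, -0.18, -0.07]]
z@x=[[-0.04, -0.06, 0.01], [0.0, -0.02, -0.05], [-0.01, -0.02, 0.04]]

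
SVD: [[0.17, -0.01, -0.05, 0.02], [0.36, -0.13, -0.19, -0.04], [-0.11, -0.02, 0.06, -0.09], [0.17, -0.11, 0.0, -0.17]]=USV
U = [[-0.32,0.25,-0.67,-0.62], [-0.83,0.15,0.53,-0.08], [0.19,-0.56,0.36,-0.72], [-0.4,-0.77,-0.38,0.31]]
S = [0.51, 0.21, 0.06, 0.01]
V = [[-0.87, 0.3, 0.36, 0.15], [0.12, 0.35, -0.35, 0.86], [-0.48, -0.46, -0.75, -0.05], [0.01, -0.76, 0.43, 0.49]]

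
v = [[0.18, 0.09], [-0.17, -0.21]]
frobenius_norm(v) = 0.34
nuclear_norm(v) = 0.40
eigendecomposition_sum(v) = [[0.16, 0.04],[-0.08, -0.02]] + [[0.02, 0.05], [-0.09, -0.19]]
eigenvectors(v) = [[0.9, -0.25], [-0.44, 0.97]]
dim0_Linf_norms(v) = [0.18, 0.21]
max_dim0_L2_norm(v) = 0.25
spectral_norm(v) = 0.33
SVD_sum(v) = [[0.14, 0.13], [-0.20, -0.18]] + [[0.04, -0.04],[0.03, -0.03]]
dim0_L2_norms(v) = [0.25, 0.23]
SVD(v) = [[-0.59, 0.81], [0.81, 0.59]] @ diag([0.3299228156569679, 0.06819776909091982]) @ [[-0.74,-0.68], [0.68,-0.74]]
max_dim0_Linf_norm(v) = 0.21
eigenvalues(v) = [0.14, -0.17]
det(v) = -0.02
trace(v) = -0.03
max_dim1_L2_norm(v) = 0.27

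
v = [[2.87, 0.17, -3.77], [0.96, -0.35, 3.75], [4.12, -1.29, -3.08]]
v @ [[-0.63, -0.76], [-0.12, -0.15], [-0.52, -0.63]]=[[0.13, 0.17], [-2.51, -3.04], [-0.84, -1.0]]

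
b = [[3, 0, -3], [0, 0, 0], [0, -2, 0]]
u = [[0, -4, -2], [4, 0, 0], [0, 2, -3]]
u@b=[[0, 4, 0], [12, 0, -12], [0, 6, 0]]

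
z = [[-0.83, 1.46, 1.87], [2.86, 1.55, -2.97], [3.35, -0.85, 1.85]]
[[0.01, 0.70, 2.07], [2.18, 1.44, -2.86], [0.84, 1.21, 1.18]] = z@[[0.42,0.4,-0.12],[0.4,0.50,0.16],[-0.12,0.16,0.93]]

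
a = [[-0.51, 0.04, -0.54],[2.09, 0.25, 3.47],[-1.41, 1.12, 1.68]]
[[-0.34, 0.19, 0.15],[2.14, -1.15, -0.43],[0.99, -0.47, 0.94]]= a@ [[0.00, 0.04, -0.73], [-0.05, 0.19, -0.62], [0.62, -0.37, 0.36]]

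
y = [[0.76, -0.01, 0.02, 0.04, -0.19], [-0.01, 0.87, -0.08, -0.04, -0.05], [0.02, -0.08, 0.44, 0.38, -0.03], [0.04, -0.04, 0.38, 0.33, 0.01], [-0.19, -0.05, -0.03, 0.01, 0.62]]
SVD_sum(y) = [[0.03, -0.14, 0.07, 0.05, -0.00], [-0.14, 0.65, -0.31, -0.25, 0.0], [0.07, -0.31, 0.15, 0.12, -0.00], [0.05, -0.25, 0.12, 0.10, -0.0], [-0.00, 0.00, -0.00, -0.0, 0.0]] + [[0.54,0.18,0.07,0.06,-0.40],[0.18,0.06,0.02,0.02,-0.13],[0.07,0.02,0.01,0.01,-0.05],[0.06,0.02,0.01,0.01,-0.05],[-0.4,-0.13,-0.05,-0.05,0.29]] + [[0.04, -0.08, -0.11, -0.09, -0.02], [-0.08, 0.15, 0.21, 0.19, 0.03], [-0.11, 0.21, 0.28, 0.25, 0.04], [-0.09, 0.19, 0.25, 0.23, 0.04], [-0.02, 0.03, 0.04, 0.04, 0.01]] + [[0.15, 0.03, -0.01, 0.01, 0.22], [0.03, 0.01, -0.0, 0.00, 0.05], [-0.01, -0.0, 0.00, -0.00, -0.02], [0.01, 0.0, -0.0, 0.0, 0.02], [0.22, 0.05, -0.02, 0.02, 0.32]] + [[-0.0, -0.0, -0.00, 0.0, -0.00], [-0.00, -0.00, -0.00, 0.00, -0.00], [-0.00, -0.0, -0.0, 0.00, -0.00], [0.00, 0.0, 0.0, -0.00, 0.0], [-0.0, -0.0, -0.00, 0.0, -0.0]]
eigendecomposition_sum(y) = [[-0.0, -0.00, -0.00, 0.00, -0.0], [-0.00, -0.0, -0.0, 0.0, -0.00], [-0.0, -0.0, -0.00, 0.0, -0.0], [0.0, 0.00, 0.00, -0.00, 0.0], [-0.00, -0.00, -0.00, 0.00, -0.0]] + [[0.15,0.03,-0.01,0.01,0.22], [0.03,0.01,-0.00,0.00,0.05], [-0.01,-0.00,0.00,-0.0,-0.02], [0.01,0.0,-0.00,0.0,0.02], [0.22,0.05,-0.02,0.02,0.32]] + [[0.04, -0.08, -0.11, -0.09, -0.02], [-0.08, 0.15, 0.21, 0.19, 0.03], [-0.11, 0.21, 0.28, 0.25, 0.04], [-0.09, 0.19, 0.25, 0.23, 0.04], [-0.02, 0.03, 0.04, 0.04, 0.01]] + [[0.54, 0.18, 0.07, 0.06, -0.40], [0.18, 0.06, 0.02, 0.02, -0.13], [0.07, 0.02, 0.01, 0.01, -0.05], [0.06, 0.02, 0.01, 0.01, -0.05], [-0.4, -0.13, -0.05, -0.05, 0.29]] + [[0.03, -0.14, 0.07, 0.05, -0.00],  [-0.14, 0.65, -0.31, -0.25, 0.00],  [0.07, -0.31, 0.15, 0.12, -0.0],  [0.05, -0.25, 0.12, 0.10, -0.0],  [-0.0, 0.0, -0.00, -0.00, 0.00]]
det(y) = -0.00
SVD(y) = [[0.18, 0.77, -0.24, -0.56, -0.04],[-0.84, 0.26, 0.47, -0.12, -0.03],[0.4, 0.10, 0.63, 0.05, -0.65],[0.32, 0.09, 0.56, -0.05, 0.75],[-0.01, -0.57, 0.1, -0.82, -0.06]] @ diag([0.9253862962771789, 0.9041892793204515, 0.7078945932542307, 0.4843386448126162, 0.0018088136644775921]) @ [[0.18, -0.84, 0.4, 0.32, -0.01], [0.77, 0.26, 0.1, 0.09, -0.57], [-0.24, 0.47, 0.63, 0.56, 0.1], [-0.56, -0.12, 0.05, -0.05, -0.82], [0.04, 0.03, 0.65, -0.75, 0.06]]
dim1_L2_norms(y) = [0.78, 0.88, 0.59, 0.51, 0.65]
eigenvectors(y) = [[0.04, 0.56, 0.24, -0.77, 0.18], [0.03, 0.12, -0.47, -0.26, -0.84], [0.65, -0.05, -0.63, -0.10, 0.40], [-0.75, 0.05, -0.56, -0.09, 0.32], [0.06, 0.82, -0.10, 0.57, -0.01]]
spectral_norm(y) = 0.93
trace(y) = 3.02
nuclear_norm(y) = 3.02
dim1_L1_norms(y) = [1.02, 1.05, 0.95, 0.8, 0.9]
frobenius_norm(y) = 1.55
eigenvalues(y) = [-0.0, 0.48, 0.71, 0.9, 0.93]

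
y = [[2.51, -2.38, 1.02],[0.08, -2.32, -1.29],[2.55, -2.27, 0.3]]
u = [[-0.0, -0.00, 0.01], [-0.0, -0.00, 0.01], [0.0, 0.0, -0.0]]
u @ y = [[0.03,-0.02,0.00], [0.03,-0.02,0.00], [0.00,0.00,0.00]]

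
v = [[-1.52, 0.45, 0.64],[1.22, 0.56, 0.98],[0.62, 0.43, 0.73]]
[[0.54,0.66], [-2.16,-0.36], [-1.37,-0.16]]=v @ [[-0.86, -0.44], [-0.40, -1.48], [-0.91, 1.03]]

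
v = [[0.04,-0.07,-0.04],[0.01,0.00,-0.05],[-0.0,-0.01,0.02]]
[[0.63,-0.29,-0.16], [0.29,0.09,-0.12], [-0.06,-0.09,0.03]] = v @ [[1.36, 0.38, 6.03], [-5.04, 5.38, 3.77], [-5.61, -1.76, 3.54]]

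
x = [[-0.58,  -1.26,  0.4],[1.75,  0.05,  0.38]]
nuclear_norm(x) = 3.18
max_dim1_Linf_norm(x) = 1.75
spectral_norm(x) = 1.93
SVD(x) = [[-0.49,  0.87], [0.87,  0.49]] @ diag([1.9313887011098367, 1.2502550480702954]) @ [[0.94, 0.34, 0.07], [0.28, -0.86, 0.43]]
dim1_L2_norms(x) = [1.44, 1.79]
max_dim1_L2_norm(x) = 1.79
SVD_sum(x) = [[-0.89, -0.32, -0.07], [1.58, 0.58, 0.12]] + [[0.31, -0.94, 0.47], [0.17, -0.53, 0.26]]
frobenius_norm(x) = 2.30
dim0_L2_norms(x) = [1.84, 1.26, 0.55]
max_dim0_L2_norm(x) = 1.84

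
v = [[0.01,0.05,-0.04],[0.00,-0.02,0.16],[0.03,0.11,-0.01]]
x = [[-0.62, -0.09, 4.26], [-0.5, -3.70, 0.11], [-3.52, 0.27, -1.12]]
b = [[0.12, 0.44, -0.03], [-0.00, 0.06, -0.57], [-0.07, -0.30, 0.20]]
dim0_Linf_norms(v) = [0.03, 0.11, 0.16]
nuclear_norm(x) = 11.71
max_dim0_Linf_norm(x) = 4.26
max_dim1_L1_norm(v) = 0.18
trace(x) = -5.44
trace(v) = -0.02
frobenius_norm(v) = 0.21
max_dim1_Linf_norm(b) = 0.57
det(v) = 0.00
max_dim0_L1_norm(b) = 0.8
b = x @ v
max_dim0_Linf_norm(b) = 0.57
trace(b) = 0.38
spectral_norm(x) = 4.45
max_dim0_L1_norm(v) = 0.21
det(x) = -58.52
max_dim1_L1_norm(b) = 0.63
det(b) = -0.00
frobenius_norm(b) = 0.82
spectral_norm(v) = 0.17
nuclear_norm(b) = 1.15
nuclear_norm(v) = 0.29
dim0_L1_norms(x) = [4.64, 4.06, 5.49]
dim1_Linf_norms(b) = [0.44, 0.57, 0.3]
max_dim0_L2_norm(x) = 4.41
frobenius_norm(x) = 6.80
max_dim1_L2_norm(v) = 0.16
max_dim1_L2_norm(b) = 0.57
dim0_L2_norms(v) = [0.03, 0.12, 0.17]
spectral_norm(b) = 0.67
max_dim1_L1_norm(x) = 4.97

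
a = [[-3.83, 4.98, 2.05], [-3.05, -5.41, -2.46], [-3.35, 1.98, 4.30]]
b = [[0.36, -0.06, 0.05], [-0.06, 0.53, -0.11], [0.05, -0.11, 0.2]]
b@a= [[-1.36, 2.22, 1.10], [-1.02, -3.38, -1.90], [-0.53, 1.24, 1.23]]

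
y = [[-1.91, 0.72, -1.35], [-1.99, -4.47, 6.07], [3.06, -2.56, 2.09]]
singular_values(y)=[8.34, 4.14, 0.6]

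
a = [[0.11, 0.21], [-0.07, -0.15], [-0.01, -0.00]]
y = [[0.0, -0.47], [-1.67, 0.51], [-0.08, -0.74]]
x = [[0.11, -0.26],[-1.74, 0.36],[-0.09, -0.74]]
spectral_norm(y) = 1.76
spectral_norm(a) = 0.29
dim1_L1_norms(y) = [0.47, 2.18, 0.82]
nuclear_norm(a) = 0.30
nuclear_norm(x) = 2.56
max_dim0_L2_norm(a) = 0.26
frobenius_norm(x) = 1.95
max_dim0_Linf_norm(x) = 1.74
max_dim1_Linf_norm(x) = 1.74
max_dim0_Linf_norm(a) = 0.21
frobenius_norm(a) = 0.29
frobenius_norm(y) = 1.96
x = a + y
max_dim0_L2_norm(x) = 1.75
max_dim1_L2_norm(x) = 1.78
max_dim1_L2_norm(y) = 1.75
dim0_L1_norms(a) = [0.19, 0.36]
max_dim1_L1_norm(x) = 2.1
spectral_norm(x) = 1.79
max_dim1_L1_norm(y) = 2.18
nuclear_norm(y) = 2.61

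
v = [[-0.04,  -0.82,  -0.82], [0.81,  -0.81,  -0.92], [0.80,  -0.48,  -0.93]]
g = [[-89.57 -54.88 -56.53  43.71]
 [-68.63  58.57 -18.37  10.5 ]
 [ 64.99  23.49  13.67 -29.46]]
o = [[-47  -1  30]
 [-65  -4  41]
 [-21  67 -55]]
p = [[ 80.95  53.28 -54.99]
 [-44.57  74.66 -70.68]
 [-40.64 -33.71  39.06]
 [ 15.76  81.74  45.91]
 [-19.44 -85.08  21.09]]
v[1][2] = -0.918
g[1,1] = 58.57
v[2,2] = -0.93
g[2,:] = [64.99, 23.49, 13.67, -29.46]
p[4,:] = [-19.44, -85.08, 21.09]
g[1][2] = -18.37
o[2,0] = -21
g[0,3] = 43.71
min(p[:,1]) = -85.08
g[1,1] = 58.57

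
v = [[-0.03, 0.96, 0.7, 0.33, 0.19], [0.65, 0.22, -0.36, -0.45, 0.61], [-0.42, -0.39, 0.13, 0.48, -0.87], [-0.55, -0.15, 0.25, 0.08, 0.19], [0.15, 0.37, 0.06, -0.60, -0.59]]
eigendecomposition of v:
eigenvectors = [[0.11+0.00j, (-0.13-0.1j), -0.13+0.10j, (0.46+0j), (-0.38+0j)], [(0.65+0j), -0.26+0.15j, -0.26-0.15j, (-0.47+0j), (0.52+0j)], [(-0.66+0j), 0.59+0.00j, (0.59-0j), (0.74+0j), (-0.7+0j)], [(-0.28+0j), (-0.41-0.19j), (-0.41+0.19j), -0.11+0.00j, 0.26+0.00j], [(0.23+0j), 0.42-0.39j, 0.42+0.39j, 0.01+0.00j, (-0.17+0j)]]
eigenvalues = [(1.09+0j), (-0.56+0.39j), (-0.56-0.39j), (0.04+0j), (-0.2+0j)]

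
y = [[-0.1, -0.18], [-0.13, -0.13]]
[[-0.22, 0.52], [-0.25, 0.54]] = y @[[1.44, -2.78],[0.45, -1.35]]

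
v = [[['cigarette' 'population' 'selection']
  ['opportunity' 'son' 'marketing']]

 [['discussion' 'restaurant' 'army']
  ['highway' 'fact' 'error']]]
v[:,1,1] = ['son', 'fact']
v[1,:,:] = [['discussion', 'restaurant', 'army'], ['highway', 'fact', 'error']]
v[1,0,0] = 'discussion'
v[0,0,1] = 'population'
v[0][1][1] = 'son'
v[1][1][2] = 'error'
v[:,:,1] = [['population', 'son'], ['restaurant', 'fact']]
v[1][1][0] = 'highway'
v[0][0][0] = 'cigarette'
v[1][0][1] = 'restaurant'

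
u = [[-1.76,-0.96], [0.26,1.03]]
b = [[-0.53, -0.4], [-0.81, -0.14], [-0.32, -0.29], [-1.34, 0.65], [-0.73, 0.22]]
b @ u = [[0.83, 0.1], [1.39, 0.63], [0.49, 0.01], [2.53, 1.96], [1.34, 0.93]]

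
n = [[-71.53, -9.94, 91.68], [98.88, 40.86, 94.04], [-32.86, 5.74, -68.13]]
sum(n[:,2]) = 117.59000000000003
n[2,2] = -68.13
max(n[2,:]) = 5.74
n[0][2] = 91.68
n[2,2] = -68.13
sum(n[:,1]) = 36.660000000000004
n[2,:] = [-32.86, 5.74, -68.13]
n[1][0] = 98.88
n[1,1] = 40.86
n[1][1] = 40.86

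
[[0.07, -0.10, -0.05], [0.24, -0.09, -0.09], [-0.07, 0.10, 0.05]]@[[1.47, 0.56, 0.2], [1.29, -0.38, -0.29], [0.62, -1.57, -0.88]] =[[-0.06, 0.16, 0.09],[0.18, 0.31, 0.15],[0.06, -0.16, -0.09]]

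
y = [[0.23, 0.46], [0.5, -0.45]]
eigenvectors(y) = [[0.88,-0.44], [0.47,0.9]]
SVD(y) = [[-0.38,0.93],[0.93,0.38]] @ diag([0.7000210456690992, 0.4764142479191203]) @ [[0.54, -0.84], [0.84, 0.54]]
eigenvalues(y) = [0.48, -0.7]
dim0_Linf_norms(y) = [0.5, 0.46]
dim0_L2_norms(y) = [0.55, 0.64]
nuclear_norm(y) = 1.18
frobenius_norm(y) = 0.85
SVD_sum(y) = [[-0.14,  0.22], [0.35,  -0.55]] + [[0.37, 0.24], [0.15, 0.1]]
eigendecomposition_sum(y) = [[0.38, 0.19], [0.2, 0.10]] + [[-0.15, 0.27], [0.3, -0.55]]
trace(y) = -0.22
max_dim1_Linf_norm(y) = 0.5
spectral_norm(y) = 0.70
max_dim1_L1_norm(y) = 0.95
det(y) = -0.33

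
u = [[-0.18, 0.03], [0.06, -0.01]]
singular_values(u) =[0.19, 0.0]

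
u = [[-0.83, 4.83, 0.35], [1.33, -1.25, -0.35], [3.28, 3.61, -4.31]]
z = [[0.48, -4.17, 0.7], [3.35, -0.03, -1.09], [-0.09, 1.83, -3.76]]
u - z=[[-1.31, 9.0, -0.35], [-2.02, -1.22, 0.74], [3.37, 1.78, -0.55]]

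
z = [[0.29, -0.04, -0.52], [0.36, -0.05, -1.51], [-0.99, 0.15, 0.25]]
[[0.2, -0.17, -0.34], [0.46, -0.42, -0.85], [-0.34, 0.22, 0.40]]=z@[[0.26, -0.12, -0.24],  [-0.12, 0.26, 0.24],  [-0.24, 0.24, 0.50]]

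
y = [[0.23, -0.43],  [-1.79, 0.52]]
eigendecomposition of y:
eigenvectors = [[-0.50, 0.38], [-0.87, -0.92]]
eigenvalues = [-0.51, 1.26]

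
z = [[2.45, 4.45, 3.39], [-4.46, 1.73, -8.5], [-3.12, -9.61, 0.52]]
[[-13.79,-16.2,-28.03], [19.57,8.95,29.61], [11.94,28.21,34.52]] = z @ [[-0.96,  -2.51,  -2.95], [-1.04,  -2.13,  -2.77], [-2.01,  -0.17,  -2.50]]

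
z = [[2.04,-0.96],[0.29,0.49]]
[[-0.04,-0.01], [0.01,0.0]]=z @ [[-0.01, -0.0], [0.02, 0.01]]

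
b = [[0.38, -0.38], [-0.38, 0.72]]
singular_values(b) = [0.97, 0.13]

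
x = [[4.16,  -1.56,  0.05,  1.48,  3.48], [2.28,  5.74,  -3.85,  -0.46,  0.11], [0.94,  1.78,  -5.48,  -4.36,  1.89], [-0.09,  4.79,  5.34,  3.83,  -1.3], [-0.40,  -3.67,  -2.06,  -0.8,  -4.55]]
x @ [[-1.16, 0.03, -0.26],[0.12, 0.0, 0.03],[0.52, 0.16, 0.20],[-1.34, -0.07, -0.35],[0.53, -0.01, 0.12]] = [[-5.13, -0.01, -1.22], [-3.28, -0.52, -1.02], [3.12, -0.56, 0.47], [-2.37, 0.6, -0.26], [-2.39, -0.24, -0.68]]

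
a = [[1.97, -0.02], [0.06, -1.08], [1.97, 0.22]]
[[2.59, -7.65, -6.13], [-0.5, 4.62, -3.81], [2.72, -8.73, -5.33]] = a @ [[1.32,-3.93,-3.08], [0.54,-4.50,3.36]]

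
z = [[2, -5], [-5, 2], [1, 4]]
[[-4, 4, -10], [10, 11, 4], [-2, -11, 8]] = z @[[-2, -3, 0], [0, -2, 2]]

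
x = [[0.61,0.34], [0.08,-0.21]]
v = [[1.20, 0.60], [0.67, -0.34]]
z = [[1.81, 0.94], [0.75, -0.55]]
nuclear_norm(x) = 0.92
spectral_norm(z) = 2.09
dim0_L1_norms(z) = [2.56, 1.49]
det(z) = -1.70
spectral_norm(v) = 1.43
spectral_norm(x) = 0.70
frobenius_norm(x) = 0.73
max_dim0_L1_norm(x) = 0.69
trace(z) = 1.26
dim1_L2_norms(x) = [0.7, 0.22]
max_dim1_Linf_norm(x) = 0.61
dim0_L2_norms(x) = [0.62, 0.4]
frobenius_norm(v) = 1.54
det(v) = -0.81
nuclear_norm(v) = 2.00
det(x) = -0.16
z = x + v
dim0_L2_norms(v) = [1.37, 0.69]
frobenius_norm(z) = 2.24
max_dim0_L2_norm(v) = 1.37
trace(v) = 0.86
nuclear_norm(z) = 2.90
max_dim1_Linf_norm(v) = 1.2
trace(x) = 0.40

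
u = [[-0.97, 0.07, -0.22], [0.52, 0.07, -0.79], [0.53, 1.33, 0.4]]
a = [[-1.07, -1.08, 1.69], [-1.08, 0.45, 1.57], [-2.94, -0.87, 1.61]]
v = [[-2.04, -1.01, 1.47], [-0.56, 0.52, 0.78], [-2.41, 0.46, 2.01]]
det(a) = 4.69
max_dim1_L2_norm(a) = 3.46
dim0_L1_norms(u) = [2.02, 1.47, 1.41]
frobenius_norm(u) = 2.03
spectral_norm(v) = 4.13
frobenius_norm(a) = 4.58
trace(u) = -0.50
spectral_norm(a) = 4.34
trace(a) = 0.99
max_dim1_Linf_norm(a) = 2.94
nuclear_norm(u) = 3.36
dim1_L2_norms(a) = [2.27, 1.96, 3.46]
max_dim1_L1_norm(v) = 4.88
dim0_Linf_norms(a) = [2.94, 1.08, 1.69]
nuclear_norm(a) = 6.42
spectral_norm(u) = 1.55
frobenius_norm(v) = 4.31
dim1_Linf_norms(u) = [0.97, 0.79, 1.33]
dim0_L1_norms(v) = [5.01, 1.99, 4.26]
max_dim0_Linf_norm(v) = 2.41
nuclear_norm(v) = 5.53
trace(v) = 0.49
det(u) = -1.23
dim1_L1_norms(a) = [3.84, 3.1, 5.42]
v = a + u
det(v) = 0.83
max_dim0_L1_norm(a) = 5.09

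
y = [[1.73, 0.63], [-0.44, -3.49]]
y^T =[[1.73,-0.44],[0.63,-3.49]]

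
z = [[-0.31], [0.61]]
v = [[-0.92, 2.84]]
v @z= [[2.02]]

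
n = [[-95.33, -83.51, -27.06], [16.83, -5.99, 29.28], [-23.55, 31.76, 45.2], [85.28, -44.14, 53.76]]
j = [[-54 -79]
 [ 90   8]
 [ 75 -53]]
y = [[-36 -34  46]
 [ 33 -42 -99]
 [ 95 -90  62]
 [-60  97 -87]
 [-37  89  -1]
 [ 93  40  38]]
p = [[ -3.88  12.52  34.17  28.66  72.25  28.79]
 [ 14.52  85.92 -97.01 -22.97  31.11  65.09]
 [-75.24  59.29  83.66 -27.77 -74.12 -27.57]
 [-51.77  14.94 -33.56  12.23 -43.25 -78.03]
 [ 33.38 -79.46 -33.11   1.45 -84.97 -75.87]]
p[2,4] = -74.12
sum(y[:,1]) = 60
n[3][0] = 85.28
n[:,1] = [-83.51, -5.99, 31.76, -44.14]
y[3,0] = -60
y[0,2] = 46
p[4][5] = -75.87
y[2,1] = -90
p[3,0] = -51.77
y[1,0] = 33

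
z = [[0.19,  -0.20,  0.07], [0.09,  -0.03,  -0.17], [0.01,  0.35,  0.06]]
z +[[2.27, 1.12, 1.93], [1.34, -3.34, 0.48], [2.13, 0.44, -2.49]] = [[2.46, 0.92, 2.00], [1.43, -3.37, 0.31], [2.14, 0.79, -2.43]]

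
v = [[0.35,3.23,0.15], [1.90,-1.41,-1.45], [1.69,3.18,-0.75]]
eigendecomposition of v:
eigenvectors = [[-0.66, 0.61, 0.56], [0.59, 0.01, -0.09], [-0.45, 0.79, 0.82]]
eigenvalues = [-2.43, 0.57, 0.05]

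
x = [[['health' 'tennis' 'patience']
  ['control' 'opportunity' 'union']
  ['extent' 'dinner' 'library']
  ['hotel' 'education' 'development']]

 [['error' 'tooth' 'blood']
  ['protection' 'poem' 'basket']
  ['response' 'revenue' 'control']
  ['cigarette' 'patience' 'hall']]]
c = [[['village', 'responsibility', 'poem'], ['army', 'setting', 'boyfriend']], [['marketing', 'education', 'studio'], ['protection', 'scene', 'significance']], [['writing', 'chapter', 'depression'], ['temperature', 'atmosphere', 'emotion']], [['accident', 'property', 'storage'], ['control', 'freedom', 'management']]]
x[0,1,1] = 'opportunity'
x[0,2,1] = 'dinner'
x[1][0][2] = 'blood'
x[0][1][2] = 'union'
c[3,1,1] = 'freedom'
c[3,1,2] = 'management'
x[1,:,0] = ['error', 'protection', 'response', 'cigarette']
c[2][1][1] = 'atmosphere'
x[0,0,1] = 'tennis'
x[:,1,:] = [['control', 'opportunity', 'union'], ['protection', 'poem', 'basket']]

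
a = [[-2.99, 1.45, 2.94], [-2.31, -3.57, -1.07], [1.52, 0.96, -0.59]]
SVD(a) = [[-0.42, 0.87, 0.25], [-0.81, -0.48, 0.32], [0.40, -0.07, 0.91]] @ diag([4.646257758740034, 4.567714093472244, 0.2011884679674303]) @ [[0.81,0.58,-0.13],[-0.35,0.64,0.68],[-0.48,0.51,-0.72]]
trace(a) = -7.15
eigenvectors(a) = [[(-0.11+0.3j), (-0.11-0.3j), 0.46+0.00j], [-0.87+0.00j, -0.87-0.00j, -0.56+0.00j], [0.37-0.07j, (0.37+0.07j), (0.69+0j)]]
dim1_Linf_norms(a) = [2.99, 3.57, 1.52]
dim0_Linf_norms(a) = [2.99, 3.57, 2.94]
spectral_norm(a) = 4.65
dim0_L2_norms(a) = [4.07, 3.97, 3.18]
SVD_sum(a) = [[-1.57, -1.13, 0.25], [-3.05, -2.19, 0.49], [1.50, 1.07, -0.24]] + [[-1.39, 2.55, 2.72], [0.77, -1.42, -1.51], [0.11, -0.20, -0.22]] + [[-0.02, 0.03, -0.04], [-0.03, 0.03, -0.05], [-0.09, 0.09, -0.13]]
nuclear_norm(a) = 9.42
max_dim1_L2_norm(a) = 4.44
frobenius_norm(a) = 6.52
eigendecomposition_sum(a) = [[-1.46-0.07j,0.78+1.00j,1.61+0.86j], [-1.19-3.85j,(-1.85+2.96j),-0.71+4.98j], [0.81+1.56j,0.57-1.41j,(-0.08-2.19j)]] + [[(-1.46+0.07j), 0.78-1.00j, 1.61-0.86j], [-1.19+3.85j, -1.85-2.96j, -0.71-4.98j], [0.81-1.56j, 0.57+1.41j, (-0.08+2.19j)]] + [[(-0.06-0j), -0.11+0.00j, -0.29+0.00j], [0.08+0.00j, 0.14-0.00j, 0.35-0.00j], [(-0.1-0j), -0.17+0.00j, (-0.43+0j)]]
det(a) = -4.27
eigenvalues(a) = [(-3.4+0.71j), (-3.4-0.71j), (-0.35+0j)]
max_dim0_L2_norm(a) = 4.07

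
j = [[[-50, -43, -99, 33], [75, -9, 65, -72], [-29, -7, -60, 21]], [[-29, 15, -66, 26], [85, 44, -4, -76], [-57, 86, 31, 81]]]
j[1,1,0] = 85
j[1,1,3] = -76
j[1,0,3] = 26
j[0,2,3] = 21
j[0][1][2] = 65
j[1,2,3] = 81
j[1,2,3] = 81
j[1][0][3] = 26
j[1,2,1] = 86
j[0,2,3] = 21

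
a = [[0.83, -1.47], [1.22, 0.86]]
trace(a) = 1.69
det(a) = 2.51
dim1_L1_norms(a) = [2.3, 2.08]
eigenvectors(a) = [[0.74+0.00j, 0.74-0.00j], [(-0.01-0.67j), (-0.01+0.67j)]]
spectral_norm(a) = 1.71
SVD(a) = [[-0.94, 0.33], [0.33, 0.94]] @ diag([1.7143079389610971, 1.4625143727208134]) @ [[-0.22, 0.98], [0.98, 0.22]]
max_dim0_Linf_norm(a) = 1.47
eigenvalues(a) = [(0.84+1.34j), (0.84-1.34j)]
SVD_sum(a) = [[0.35, -1.58], [-0.13, 0.56]] + [[0.48,0.11], [1.35,0.3]]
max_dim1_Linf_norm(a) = 1.47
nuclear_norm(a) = 3.18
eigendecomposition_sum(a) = [[(0.42+0.67j), (-0.74+0.46j)], [0.61-0.38j, (0.43+0.66j)]] + [[(0.42-0.67j), (-0.74-0.46j)], [0.61+0.38j, 0.43-0.66j]]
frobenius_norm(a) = 2.25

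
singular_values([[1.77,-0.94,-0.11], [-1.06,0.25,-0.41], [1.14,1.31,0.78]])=[2.41, 1.76, 0.27]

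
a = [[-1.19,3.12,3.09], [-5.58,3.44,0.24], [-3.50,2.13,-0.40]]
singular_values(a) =[8.28, 3.48, 0.24]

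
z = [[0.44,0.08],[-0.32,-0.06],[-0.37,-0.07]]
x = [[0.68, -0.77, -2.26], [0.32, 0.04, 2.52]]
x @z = [[1.38, 0.26], [-0.8, -0.15]]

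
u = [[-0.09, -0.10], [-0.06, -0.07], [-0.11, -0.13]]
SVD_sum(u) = [[-0.09,-0.1],[-0.06,-0.07],[-0.11,-0.13]] + [[-0.0, 0.00], [0.0, -0.0], [0.0, -0.00]]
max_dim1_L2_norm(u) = 0.17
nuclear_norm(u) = 0.24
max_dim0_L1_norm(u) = 0.3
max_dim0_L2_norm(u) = 0.18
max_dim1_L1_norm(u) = 0.24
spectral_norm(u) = 0.24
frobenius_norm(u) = 0.24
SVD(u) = [[-0.57, 0.81], [-0.39, -0.13], [-0.72, -0.57]] @ diag([0.23577401566580766, 0.0032578423564520722]) @ [[0.65, 0.76],[-0.76, 0.65]]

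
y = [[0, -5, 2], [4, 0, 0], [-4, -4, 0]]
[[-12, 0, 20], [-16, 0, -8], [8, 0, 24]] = y @ [[-4, 0, -2], [2, 0, -4], [-1, 0, 0]]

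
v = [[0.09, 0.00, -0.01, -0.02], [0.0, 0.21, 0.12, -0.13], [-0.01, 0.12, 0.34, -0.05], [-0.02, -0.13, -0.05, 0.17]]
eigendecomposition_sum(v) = [[0.0,  0.01,  -0.00,  0.01], [0.01,  0.02,  -0.0,  0.02], [-0.0,  -0.0,  0.00,  -0.00], [0.01,  0.02,  -0.0,  0.02]] + [[0.08, -0.02, 0.01, -0.01], [-0.02, 0.01, -0.00, 0.00], [0.01, -0.00, 0.0, -0.00], [-0.01, 0.00, -0.00, 0.0]] + [[0.00, 0.01, -0.02, -0.02], [0.01, 0.04, -0.06, -0.06], [-0.02, -0.06, 0.09, 0.08], [-0.02, -0.06, 0.08, 0.08]] + [[0.00,0.0,0.0,-0.00], [0.0,0.14,0.19,-0.1], [0.0,0.19,0.25,-0.13], [-0.0,-0.10,-0.13,0.07]]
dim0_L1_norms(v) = [0.12, 0.46, 0.52, 0.37]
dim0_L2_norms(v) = [0.09, 0.27, 0.36, 0.22]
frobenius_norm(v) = 0.52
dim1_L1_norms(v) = [0.12, 0.46, 0.52, 0.37]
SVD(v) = [[-0.00,  -0.15,  -0.94,  0.29], [-0.56,  -0.43,  0.27,  0.65], [-0.74,  0.65,  -0.15,  -0.14], [0.38,  0.61,  0.11,  0.68]] @ diag([0.45693575578950935, 0.21440294935967105, 0.09086681516820397, 0.04779447968261598]) @ [[-0.00,-0.56,-0.74,0.38], [-0.15,-0.43,0.65,0.61], [-0.94,0.27,-0.15,0.11], [0.29,0.65,-0.14,0.68]]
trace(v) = 0.81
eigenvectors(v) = [[-0.29, 0.94, 0.15, 0.0], [-0.65, -0.27, 0.43, 0.56], [0.14, 0.15, -0.65, 0.74], [-0.68, -0.11, -0.61, -0.38]]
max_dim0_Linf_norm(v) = 0.34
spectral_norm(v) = 0.46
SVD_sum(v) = [[0.0, 0.0, 0.0, -0.00],[0.00, 0.14, 0.19, -0.1],[0.00, 0.19, 0.25, -0.13],[-0.0, -0.1, -0.13, 0.07]] + [[0.0, 0.01, -0.02, -0.02], [0.01, 0.04, -0.06, -0.06], [-0.02, -0.06, 0.09, 0.08], [-0.02, -0.06, 0.08, 0.08]] + [[0.08, -0.02, 0.01, -0.01], [-0.02, 0.01, -0.00, 0.0], [0.01, -0.00, 0.0, -0.00], [-0.01, 0.0, -0.00, 0.0]] + [[0.0, 0.01, -0.00, 0.01], [0.01, 0.02, -0.0, 0.02], [-0.00, -0.00, 0.00, -0.00], [0.01, 0.02, -0.00, 0.02]]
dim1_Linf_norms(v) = [0.09, 0.21, 0.34, 0.17]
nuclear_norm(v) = 0.81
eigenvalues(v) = [0.05, 0.09, 0.21, 0.46]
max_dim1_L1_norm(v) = 0.52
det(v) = 0.00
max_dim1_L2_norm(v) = 0.36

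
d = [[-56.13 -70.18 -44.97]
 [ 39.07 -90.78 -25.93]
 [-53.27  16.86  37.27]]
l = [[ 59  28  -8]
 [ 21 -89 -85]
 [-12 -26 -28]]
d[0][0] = -56.13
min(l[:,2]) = -85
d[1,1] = -90.78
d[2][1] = 16.86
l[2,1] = -26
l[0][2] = -8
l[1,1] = -89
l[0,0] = 59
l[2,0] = -12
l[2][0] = -12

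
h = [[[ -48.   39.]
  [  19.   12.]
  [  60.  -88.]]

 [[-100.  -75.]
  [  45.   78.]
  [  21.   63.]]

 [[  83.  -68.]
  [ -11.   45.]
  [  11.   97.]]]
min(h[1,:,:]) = -100.0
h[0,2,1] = -88.0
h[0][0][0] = -48.0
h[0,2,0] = 60.0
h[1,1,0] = 45.0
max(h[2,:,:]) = 97.0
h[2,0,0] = 83.0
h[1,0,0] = -100.0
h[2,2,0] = 11.0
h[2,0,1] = -68.0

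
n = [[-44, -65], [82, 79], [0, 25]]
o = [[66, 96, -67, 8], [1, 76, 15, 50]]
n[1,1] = 79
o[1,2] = 15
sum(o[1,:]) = 142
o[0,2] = -67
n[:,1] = [-65, 79, 25]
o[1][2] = 15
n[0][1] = -65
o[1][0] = 1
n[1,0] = 82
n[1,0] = 82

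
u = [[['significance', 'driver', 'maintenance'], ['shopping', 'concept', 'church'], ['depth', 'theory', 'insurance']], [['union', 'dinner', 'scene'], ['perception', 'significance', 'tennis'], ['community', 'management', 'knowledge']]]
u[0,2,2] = 'insurance'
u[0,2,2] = 'insurance'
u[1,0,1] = 'dinner'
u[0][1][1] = 'concept'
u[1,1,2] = 'tennis'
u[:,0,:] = [['significance', 'driver', 'maintenance'], ['union', 'dinner', 'scene']]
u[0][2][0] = 'depth'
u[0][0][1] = 'driver'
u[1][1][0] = 'perception'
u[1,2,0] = 'community'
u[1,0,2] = 'scene'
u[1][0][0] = 'union'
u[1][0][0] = 'union'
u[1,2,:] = ['community', 'management', 'knowledge']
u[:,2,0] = ['depth', 'community']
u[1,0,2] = 'scene'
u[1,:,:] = [['union', 'dinner', 'scene'], ['perception', 'significance', 'tennis'], ['community', 'management', 'knowledge']]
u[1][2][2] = 'knowledge'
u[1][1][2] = 'tennis'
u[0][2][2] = 'insurance'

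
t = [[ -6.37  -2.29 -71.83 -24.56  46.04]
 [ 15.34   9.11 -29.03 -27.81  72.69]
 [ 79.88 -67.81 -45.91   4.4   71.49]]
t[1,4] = 72.69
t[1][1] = 9.11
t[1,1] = 9.11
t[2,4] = 71.49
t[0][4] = 46.04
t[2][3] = 4.4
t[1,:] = [15.34, 9.11, -29.03, -27.81, 72.69]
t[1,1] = 9.11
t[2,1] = -67.81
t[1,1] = 9.11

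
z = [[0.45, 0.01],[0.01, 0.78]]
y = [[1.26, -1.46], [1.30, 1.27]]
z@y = [[0.58,-0.64],[1.03,0.98]]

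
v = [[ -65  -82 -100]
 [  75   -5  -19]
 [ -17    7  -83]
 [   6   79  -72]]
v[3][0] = 6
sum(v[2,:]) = -93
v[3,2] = -72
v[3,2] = -72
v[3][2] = -72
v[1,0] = 75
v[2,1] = 7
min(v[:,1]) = -82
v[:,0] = [-65, 75, -17, 6]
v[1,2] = -19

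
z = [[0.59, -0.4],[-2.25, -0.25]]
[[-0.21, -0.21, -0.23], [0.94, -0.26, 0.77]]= z @ [[-0.41, 0.05, -0.35], [-0.09, 0.60, 0.07]]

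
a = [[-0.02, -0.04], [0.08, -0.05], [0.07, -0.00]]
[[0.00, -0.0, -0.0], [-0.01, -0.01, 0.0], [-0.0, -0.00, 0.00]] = a @ [[-0.06, -0.04, 0.04], [0.01, 0.04, -0.01]]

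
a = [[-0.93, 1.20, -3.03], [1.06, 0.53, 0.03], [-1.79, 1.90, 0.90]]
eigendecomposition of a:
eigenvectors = [[0.83+0.00j,(-0.7+0j),-0.70-0.00j], [(-0.25+0j),-0.50+0.19j,-0.50-0.19j], [0.49+0.00j,0.43+0.19j,0.43-0.19j]]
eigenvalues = [(-3.08+0j), (1.79+0.47j), (1.79-0.47j)]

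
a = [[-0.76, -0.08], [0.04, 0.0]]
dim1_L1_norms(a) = [0.84, 0.04]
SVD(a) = [[-1.00,0.05], [0.05,1.0]] @ diag([0.7652336330422357, 0.004181729424617935]) @ [[0.99,  0.1], [0.1,  -0.99]]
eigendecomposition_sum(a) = [[-0.76,-0.08], [0.04,0.00]] + [[0.0, 0.00],[-0.0, -0.0]]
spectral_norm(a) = 0.77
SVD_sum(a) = [[-0.76, -0.08], [0.04, 0.0]] + [[0.00, -0.0], [0.00, -0.0]]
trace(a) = -0.76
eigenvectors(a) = [[-1.00, 0.11],  [0.05, -0.99]]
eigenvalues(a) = [-0.76, -0.0]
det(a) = 0.00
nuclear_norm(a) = 0.77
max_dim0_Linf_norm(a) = 0.76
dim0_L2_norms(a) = [0.76, 0.08]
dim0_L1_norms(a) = [0.8, 0.08]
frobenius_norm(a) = 0.77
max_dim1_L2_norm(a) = 0.76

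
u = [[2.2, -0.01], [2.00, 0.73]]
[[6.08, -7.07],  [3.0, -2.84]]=u@[[2.75,-3.19], [-3.42,4.85]]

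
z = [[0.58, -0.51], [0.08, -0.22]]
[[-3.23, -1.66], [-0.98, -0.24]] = z @ [[-2.42, -2.76], [3.58, 0.11]]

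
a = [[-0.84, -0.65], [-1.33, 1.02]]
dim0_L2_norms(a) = [1.57, 1.21]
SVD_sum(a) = [[-0.37,0.20],[-1.45,0.8]] + [[-0.47, -0.85],[0.12, 0.22]]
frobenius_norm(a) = 1.98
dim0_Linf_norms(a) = [1.33, 1.02]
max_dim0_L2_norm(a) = 1.57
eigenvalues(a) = [-1.23, 1.41]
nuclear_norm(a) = 2.72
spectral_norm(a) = 1.71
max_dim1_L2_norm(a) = 1.68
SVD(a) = [[-0.25, -0.97], [-0.97, 0.25]] @ diag([1.710017878621992, 1.006597662819233]) @ [[0.87, -0.49], [0.49, 0.87]]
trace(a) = 0.18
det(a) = -1.72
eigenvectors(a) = [[-0.86, 0.28], [-0.51, -0.96]]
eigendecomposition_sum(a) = [[-1.05, -0.30], [-0.62, -0.18]] + [[0.21,-0.35], [-0.71,1.2]]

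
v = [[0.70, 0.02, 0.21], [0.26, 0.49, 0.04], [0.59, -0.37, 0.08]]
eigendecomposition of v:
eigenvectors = [[-0.26, 0.72, -0.33], [0.05, 0.65, -0.90], [0.97, 0.26, 0.29]]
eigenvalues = [-0.09, 0.79, 0.57]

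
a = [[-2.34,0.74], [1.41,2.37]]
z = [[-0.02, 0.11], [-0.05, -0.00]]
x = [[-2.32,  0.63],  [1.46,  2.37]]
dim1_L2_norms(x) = [2.4, 2.78]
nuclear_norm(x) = 5.13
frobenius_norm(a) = 3.69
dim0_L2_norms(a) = [2.73, 2.48]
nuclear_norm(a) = 5.18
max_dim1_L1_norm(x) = 3.83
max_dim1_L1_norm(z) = 0.13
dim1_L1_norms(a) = [3.08, 3.78]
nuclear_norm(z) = 0.16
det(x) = -6.42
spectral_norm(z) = 0.11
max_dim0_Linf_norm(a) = 2.37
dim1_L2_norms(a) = [2.45, 2.76]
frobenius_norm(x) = 3.68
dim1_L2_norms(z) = [0.11, 0.05]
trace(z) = -0.02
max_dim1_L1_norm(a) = 3.78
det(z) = 0.01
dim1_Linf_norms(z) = [0.11, 0.05]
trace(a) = 0.03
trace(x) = 0.05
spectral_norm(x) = 2.98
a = z + x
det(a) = -6.59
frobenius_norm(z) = 0.12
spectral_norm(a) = 2.92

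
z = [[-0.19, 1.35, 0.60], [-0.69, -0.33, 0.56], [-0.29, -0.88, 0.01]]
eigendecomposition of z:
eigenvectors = [[0.72+0.00j, (0.72-0j), 0.68+0.00j], [(0.1+0.54j), 0.10-0.54j, -0.22+0.00j], [(-0.31+0.3j), -0.31-0.30j, (0.7+0j)]]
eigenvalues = [(-0.26+1.26j), (-0.26-1.26j), 0j]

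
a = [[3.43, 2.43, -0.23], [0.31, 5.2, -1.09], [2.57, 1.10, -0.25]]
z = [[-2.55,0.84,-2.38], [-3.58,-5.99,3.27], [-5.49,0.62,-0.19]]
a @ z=[[-16.18, -11.82, -0.17], [-13.42, -31.56, 16.47], [-9.12, -4.59, -2.47]]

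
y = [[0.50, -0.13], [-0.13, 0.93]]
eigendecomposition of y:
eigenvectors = [[-0.96, 0.27], [-0.27, -0.96]]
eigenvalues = [0.46, 0.97]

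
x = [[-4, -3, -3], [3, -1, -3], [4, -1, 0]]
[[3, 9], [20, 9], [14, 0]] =x@[[3, 0], [-2, 0], [-3, -3]]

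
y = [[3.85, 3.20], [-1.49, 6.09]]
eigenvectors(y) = [[(0.83+0j), (0.83-0j)], [0.29+0.48j, (0.29-0.48j)]]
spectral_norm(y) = 6.90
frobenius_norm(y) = 8.02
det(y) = 28.21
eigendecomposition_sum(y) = [[1.92+2.42j, 1.60-4.24j], [(-0.74+1.98j), (3.04-0.55j)]] + [[1.92-2.42j,  1.60+4.24j], [-0.74-1.98j,  (3.04+0.55j)]]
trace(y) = 9.94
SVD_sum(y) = [[0.38, 3.57], [0.62, 5.87]] + [[3.47, -0.37], [-2.11, 0.22]]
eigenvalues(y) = [(4.97+1.87j), (4.97-1.87j)]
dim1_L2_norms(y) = [5.01, 6.27]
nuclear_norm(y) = 10.99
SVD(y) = [[0.52, 0.85], [0.85, -0.52]] @ diag([6.904496940930109, 4.086394742641339]) @ [[0.11, 0.99], [0.99, -0.11]]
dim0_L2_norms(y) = [4.13, 6.88]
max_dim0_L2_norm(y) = 6.88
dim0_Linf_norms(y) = [3.85, 6.09]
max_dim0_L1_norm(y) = 9.29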